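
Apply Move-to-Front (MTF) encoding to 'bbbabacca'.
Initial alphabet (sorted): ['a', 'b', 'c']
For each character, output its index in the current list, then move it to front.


MTF encoding:
'b': index 1 in ['a', 'b', 'c'] -> ['b', 'a', 'c']
'b': index 0 in ['b', 'a', 'c'] -> ['b', 'a', 'c']
'b': index 0 in ['b', 'a', 'c'] -> ['b', 'a', 'c']
'a': index 1 in ['b', 'a', 'c'] -> ['a', 'b', 'c']
'b': index 1 in ['a', 'b', 'c'] -> ['b', 'a', 'c']
'a': index 1 in ['b', 'a', 'c'] -> ['a', 'b', 'c']
'c': index 2 in ['a', 'b', 'c'] -> ['c', 'a', 'b']
'c': index 0 in ['c', 'a', 'b'] -> ['c', 'a', 'b']
'a': index 1 in ['c', 'a', 'b'] -> ['a', 'c', 'b']


Output: [1, 0, 0, 1, 1, 1, 2, 0, 1]


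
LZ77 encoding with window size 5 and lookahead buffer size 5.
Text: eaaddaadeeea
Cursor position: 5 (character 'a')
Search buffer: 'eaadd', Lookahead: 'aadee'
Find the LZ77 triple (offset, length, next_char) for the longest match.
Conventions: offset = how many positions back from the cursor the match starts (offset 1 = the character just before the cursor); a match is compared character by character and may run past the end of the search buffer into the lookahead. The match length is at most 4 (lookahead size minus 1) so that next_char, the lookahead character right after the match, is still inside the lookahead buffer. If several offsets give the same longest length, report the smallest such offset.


Try each offset into the search buffer:
  offset=1 (pos 4, char 'd'): match length 0
  offset=2 (pos 3, char 'd'): match length 0
  offset=3 (pos 2, char 'a'): match length 1
  offset=4 (pos 1, char 'a'): match length 3
  offset=5 (pos 0, char 'e'): match length 0
Longest match has length 3 at offset 4.
next_char = character at position 5 + 3 = 8 -> 'e'

Best match: offset=4, length=3 (matching 'aad' starting at position 1)
LZ77 triple: (4, 3, 'e')


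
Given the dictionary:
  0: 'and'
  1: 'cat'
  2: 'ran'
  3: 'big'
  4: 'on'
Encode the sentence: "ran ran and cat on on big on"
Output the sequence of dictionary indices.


Look up each word in the dictionary:
  'ran' -> 2
  'ran' -> 2
  'and' -> 0
  'cat' -> 1
  'on' -> 4
  'on' -> 4
  'big' -> 3
  'on' -> 4

Encoded: [2, 2, 0, 1, 4, 4, 3, 4]


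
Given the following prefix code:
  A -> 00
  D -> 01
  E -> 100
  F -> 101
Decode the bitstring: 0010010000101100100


Decoding step by step:
Bits 00 -> A
Bits 100 -> E
Bits 100 -> E
Bits 00 -> A
Bits 101 -> F
Bits 100 -> E
Bits 100 -> E


Decoded message: AEEAFEE


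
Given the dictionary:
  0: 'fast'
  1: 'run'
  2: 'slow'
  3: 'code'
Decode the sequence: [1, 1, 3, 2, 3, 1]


Look up each index in the dictionary:
  1 -> 'run'
  1 -> 'run'
  3 -> 'code'
  2 -> 'slow'
  3 -> 'code'
  1 -> 'run'

Decoded: "run run code slow code run"


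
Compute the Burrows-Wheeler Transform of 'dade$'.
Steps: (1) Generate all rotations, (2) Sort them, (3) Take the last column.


Rotations (sorted):
  0: $dade -> last char: e
  1: ade$d -> last char: d
  2: dade$ -> last char: $
  3: de$da -> last char: a
  4: e$dad -> last char: d


BWT = ed$ad


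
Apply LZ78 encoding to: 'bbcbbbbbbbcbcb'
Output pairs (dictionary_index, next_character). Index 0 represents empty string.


LZ78 encoding steps:
Dictionary: {0: ''}
Step 1: w='' (idx 0), next='b' -> output (0, 'b'), add 'b' as idx 1
Step 2: w='b' (idx 1), next='c' -> output (1, 'c'), add 'bc' as idx 2
Step 3: w='b' (idx 1), next='b' -> output (1, 'b'), add 'bb' as idx 3
Step 4: w='bb' (idx 3), next='b' -> output (3, 'b'), add 'bbb' as idx 4
Step 5: w='bb' (idx 3), next='c' -> output (3, 'c'), add 'bbc' as idx 5
Step 6: w='bc' (idx 2), next='b' -> output (2, 'b'), add 'bcb' as idx 6


Encoded: [(0, 'b'), (1, 'c'), (1, 'b'), (3, 'b'), (3, 'c'), (2, 'b')]


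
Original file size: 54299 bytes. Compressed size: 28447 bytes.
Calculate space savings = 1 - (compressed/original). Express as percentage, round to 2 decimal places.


ratio = compressed/original = 28447/54299 = 0.523895
savings = 1 - ratio = 1 - 0.523895 = 0.476105
as a percentage: 0.476105 * 100 = 47.61%

Space savings = 1 - 28447/54299 = 47.61%


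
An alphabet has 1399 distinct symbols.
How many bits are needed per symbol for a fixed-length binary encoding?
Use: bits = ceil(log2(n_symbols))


log2(1399) = 10.4502
Bracket: 2^10 = 1024 < 1399 <= 2^11 = 2048
So ceil(log2(1399)) = 11

bits = ceil(log2(1399)) = ceil(10.4502) = 11 bits


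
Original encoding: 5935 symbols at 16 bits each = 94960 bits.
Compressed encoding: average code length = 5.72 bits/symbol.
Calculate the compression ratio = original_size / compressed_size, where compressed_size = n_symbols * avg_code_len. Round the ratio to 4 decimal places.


original_size = n_symbols * orig_bits = 5935 * 16 = 94960 bits
compressed_size = n_symbols * avg_code_len = 5935 * 5.72 = 33948.2 bits
ratio = original_size / compressed_size = 94960 / 33948.2 = 2.7972

Compression ratio = 2.7972


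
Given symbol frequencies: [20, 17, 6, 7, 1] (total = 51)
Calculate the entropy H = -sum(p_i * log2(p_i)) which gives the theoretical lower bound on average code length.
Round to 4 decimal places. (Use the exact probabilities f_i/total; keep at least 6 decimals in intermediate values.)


Per-symbol terms -p_i * log2(p_i) with p_i = f_i/51:
  p = 20/51 = 0.392157: log2(p) = -1.350497, -p*log2(p) = 0.529607
  p = 17/51 = 0.333333: log2(p) = -1.584963, -p*log2(p) = 0.528321
  p = 6/51 = 0.117647: log2(p) = -3.087463, -p*log2(p) = 0.363231
  p = 7/51 = 0.137255: log2(p) = -2.865070, -p*log2(p) = 0.393245
  p = 1/51 = 0.019608: log2(p) = -5.672425, -p*log2(p) = 0.111224
H = 0.529607 + 0.528321 + 0.363231 + 0.393245 + 0.111224 = 1.925628

H = 1.9256 bits/symbol


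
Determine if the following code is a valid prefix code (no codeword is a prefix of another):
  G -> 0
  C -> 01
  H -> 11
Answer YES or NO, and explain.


Checking each pair (does one codeword prefix another?):
  G='0' vs C='01': prefix -- VIOLATION

NO -- this is NOT a valid prefix code. G (0) is a prefix of C (01).


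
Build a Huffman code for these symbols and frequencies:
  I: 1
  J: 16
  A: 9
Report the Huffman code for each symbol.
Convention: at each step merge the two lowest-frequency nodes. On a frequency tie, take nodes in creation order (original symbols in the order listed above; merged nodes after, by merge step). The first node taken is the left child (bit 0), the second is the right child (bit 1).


Huffman tree construction:
Step 1: Merge I(1) + A(9) = 10
Step 2: Merge (I+A)(10) + J(16) = 26
Read each symbol's code off the tree from the root (left child = 0, right child = 1).

Codes:
  I: 00 (length 2)
  J: 1 (length 1)
  A: 01 (length 2)
Average code length: 36/26 = 1.3846 bits/symbol


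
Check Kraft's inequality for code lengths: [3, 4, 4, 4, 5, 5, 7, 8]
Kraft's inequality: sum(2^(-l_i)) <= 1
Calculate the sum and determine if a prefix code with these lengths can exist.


Sum = 2^(-3) + 2^(-4) + 2^(-4) + 2^(-4) + 2^(-5) + 2^(-5) + 2^(-7) + 2^(-8)
    = 0.125 + 0.0625 + 0.0625 + 0.0625 + 0.03125 + 0.03125 + 0.0078125 + 0.00390625
    = 99/256 = 0.38671875
Since 0.38671875 <= 1, Kraft's inequality IS satisfied.
A prefix code with these lengths CAN exist.

Kraft sum = 0.38671875. Satisfied.


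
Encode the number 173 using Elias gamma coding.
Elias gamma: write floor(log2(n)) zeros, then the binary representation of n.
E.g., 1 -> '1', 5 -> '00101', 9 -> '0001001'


num_bits = floor(log2(173)) + 1 = 8
leading_zeros = num_bits - 1 = 7
binary(173) = 10101101

Elias gamma(173) = '0000000' + '10101101' = 000000010101101 (15 bits)


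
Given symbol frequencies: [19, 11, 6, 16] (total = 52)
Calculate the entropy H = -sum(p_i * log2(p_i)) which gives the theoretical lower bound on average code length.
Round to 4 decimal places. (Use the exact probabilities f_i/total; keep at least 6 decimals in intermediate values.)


Per-symbol terms -p_i * log2(p_i) with p_i = f_i/52:
  p = 19/52 = 0.365385: log2(p) = -1.452512, -p*log2(p) = 0.530726
  p = 11/52 = 0.211538: log2(p) = -2.241008, -p*log2(p) = 0.474059
  p = 6/52 = 0.115385: log2(p) = -3.115477, -p*log2(p) = 0.359478
  p = 16/52 = 0.307692: log2(p) = -1.700440, -p*log2(p) = 0.523212
H = 0.530726 + 0.474059 + 0.359478 + 0.523212 = 1.887475

H = 1.8875 bits/symbol


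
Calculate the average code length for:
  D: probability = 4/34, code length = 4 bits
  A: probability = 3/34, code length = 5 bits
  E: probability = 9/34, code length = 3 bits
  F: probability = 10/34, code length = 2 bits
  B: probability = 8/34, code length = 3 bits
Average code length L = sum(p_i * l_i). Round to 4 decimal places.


Weighted contributions p_i * l_i:
  D: (4/34) * 4 = 16/34
  A: (3/34) * 5 = 15/34
  E: (9/34) * 3 = 27/34
  F: (10/34) * 2 = 20/34
  B: (8/34) * 3 = 24/34
Sum = (16 + 15 + 27 + 20 + 24)/34 = 102/34

L = 102/34 = 3.0000 bits/symbol


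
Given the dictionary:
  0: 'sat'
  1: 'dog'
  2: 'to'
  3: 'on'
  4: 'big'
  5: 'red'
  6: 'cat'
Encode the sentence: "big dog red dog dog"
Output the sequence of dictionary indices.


Look up each word in the dictionary:
  'big' -> 4
  'dog' -> 1
  'red' -> 5
  'dog' -> 1
  'dog' -> 1

Encoded: [4, 1, 5, 1, 1]


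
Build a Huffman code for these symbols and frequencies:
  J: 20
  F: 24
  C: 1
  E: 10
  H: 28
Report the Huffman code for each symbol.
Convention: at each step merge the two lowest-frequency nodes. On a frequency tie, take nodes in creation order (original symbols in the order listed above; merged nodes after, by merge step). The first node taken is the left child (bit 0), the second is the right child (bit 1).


Huffman tree construction:
Step 1: Merge C(1) + E(10) = 11
Step 2: Merge (C+E)(11) + J(20) = 31
Step 3: Merge F(24) + H(28) = 52
Step 4: Merge ((C+E)+J)(31) + (F+H)(52) = 83
Read each symbol's code off the tree from the root (left child = 0, right child = 1).

Codes:
  J: 01 (length 2)
  F: 10 (length 2)
  C: 000 (length 3)
  E: 001 (length 3)
  H: 11 (length 2)
Average code length: 177/83 = 2.1325 bits/symbol


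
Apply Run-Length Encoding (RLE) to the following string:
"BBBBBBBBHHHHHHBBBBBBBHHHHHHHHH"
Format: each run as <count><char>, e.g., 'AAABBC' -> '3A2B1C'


Scanning runs left to right:
  i=0: run of 'B' x 8 -> '8B'
  i=8: run of 'H' x 6 -> '6H'
  i=14: run of 'B' x 7 -> '7B'
  i=21: run of 'H' x 9 -> '9H'

RLE = 8B6H7B9H


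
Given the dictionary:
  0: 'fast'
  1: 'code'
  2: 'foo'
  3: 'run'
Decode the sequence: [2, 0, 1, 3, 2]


Look up each index in the dictionary:
  2 -> 'foo'
  0 -> 'fast'
  1 -> 'code'
  3 -> 'run'
  2 -> 'foo'

Decoded: "foo fast code run foo"


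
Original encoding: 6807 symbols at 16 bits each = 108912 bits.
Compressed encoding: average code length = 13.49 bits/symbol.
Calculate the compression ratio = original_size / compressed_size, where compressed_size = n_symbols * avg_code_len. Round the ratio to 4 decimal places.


original_size = n_symbols * orig_bits = 6807 * 16 = 108912 bits
compressed_size = n_symbols * avg_code_len = 6807 * 13.49 = 91826.43 bits
ratio = original_size / compressed_size = 108912 / 91826.43 = 1.1861

Compression ratio = 1.1861


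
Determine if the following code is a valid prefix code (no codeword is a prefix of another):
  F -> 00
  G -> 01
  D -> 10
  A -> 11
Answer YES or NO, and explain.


Checking each pair (does one codeword prefix another?):
  F='00' vs G='01': no prefix
  F='00' vs D='10': no prefix
  F='00' vs A='11': no prefix
  G='01' vs F='00': no prefix
  G='01' vs D='10': no prefix
  G='01' vs A='11': no prefix
  D='10' vs F='00': no prefix
  D='10' vs G='01': no prefix
  D='10' vs A='11': no prefix
  A='11' vs F='00': no prefix
  A='11' vs G='01': no prefix
  A='11' vs D='10': no prefix
No violation found over all pairs.

YES -- this is a valid prefix code. No codeword is a prefix of any other codeword.


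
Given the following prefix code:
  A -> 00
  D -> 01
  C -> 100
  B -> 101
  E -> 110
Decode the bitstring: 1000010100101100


Decoding step by step:
Bits 100 -> C
Bits 00 -> A
Bits 101 -> B
Bits 00 -> A
Bits 101 -> B
Bits 100 -> C


Decoded message: CABABC


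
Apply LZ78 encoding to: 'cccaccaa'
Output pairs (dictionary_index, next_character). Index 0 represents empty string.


LZ78 encoding steps:
Dictionary: {0: ''}
Step 1: w='' (idx 0), next='c' -> output (0, 'c'), add 'c' as idx 1
Step 2: w='c' (idx 1), next='c' -> output (1, 'c'), add 'cc' as idx 2
Step 3: w='' (idx 0), next='a' -> output (0, 'a'), add 'a' as idx 3
Step 4: w='cc' (idx 2), next='a' -> output (2, 'a'), add 'cca' as idx 4
Step 5: w='a' (idx 3), end of input -> output (3, '')


Encoded: [(0, 'c'), (1, 'c'), (0, 'a'), (2, 'a'), (3, '')]


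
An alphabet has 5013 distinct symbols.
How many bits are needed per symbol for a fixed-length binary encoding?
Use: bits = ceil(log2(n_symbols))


log2(5013) = 12.2915
Bracket: 2^12 = 4096 < 5013 <= 2^13 = 8192
So ceil(log2(5013)) = 13

bits = ceil(log2(5013)) = ceil(12.2915) = 13 bits


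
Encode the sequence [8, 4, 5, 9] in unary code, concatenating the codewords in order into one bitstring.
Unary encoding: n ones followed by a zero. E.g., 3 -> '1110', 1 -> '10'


Encode each number as n ones followed by a terminating 0:
  8 -> 111111110 (9 bits)
  4 -> 11110 (5 bits)
  5 -> 111110 (6 bits)
  9 -> 1111111110 (10 bits)
Total length = 9 + 5 + 6 + 10 = 30 bits.

Unary([8, 4, 5, 9]) = 111111110111101111101111111110 (30 bits)


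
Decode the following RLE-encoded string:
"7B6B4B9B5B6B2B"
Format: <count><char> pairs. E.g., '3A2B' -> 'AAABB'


Expanding each <count><char> pair:
  7B -> 'BBBBBBB'
  6B -> 'BBBBBB'
  4B -> 'BBBB'
  9B -> 'BBBBBBBBB'
  5B -> 'BBBBB'
  6B -> 'BBBBBB'
  2B -> 'BB'

Decoded = BBBBBBBBBBBBBBBBBBBBBBBBBBBBBBBBBBBBBBB


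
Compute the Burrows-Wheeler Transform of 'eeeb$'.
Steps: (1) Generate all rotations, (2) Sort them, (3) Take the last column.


Rotations (sorted):
  0: $eeeb -> last char: b
  1: b$eee -> last char: e
  2: eb$ee -> last char: e
  3: eeb$e -> last char: e
  4: eeeb$ -> last char: $


BWT = beee$


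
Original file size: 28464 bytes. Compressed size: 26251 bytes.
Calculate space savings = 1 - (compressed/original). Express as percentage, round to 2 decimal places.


ratio = compressed/original = 26251/28464 = 0.922253
savings = 1 - ratio = 1 - 0.922253 = 0.077747
as a percentage: 0.077747 * 100 = 7.77%

Space savings = 1 - 26251/28464 = 7.77%


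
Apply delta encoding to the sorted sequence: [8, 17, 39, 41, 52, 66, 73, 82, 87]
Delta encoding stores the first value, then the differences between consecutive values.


First value: 8
Deltas:
  17 - 8 = 9
  39 - 17 = 22
  41 - 39 = 2
  52 - 41 = 11
  66 - 52 = 14
  73 - 66 = 7
  82 - 73 = 9
  87 - 82 = 5


Delta encoded: [8, 9, 22, 2, 11, 14, 7, 9, 5]


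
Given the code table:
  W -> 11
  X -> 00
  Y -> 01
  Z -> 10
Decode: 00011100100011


Decoding:
00 -> X
01 -> Y
11 -> W
00 -> X
10 -> Z
00 -> X
11 -> W


Result: XYWXZXW


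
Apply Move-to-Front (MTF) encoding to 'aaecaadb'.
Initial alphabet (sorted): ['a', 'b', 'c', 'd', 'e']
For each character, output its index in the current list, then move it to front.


MTF encoding:
'a': index 0 in ['a', 'b', 'c', 'd', 'e'] -> ['a', 'b', 'c', 'd', 'e']
'a': index 0 in ['a', 'b', 'c', 'd', 'e'] -> ['a', 'b', 'c', 'd', 'e']
'e': index 4 in ['a', 'b', 'c', 'd', 'e'] -> ['e', 'a', 'b', 'c', 'd']
'c': index 3 in ['e', 'a', 'b', 'c', 'd'] -> ['c', 'e', 'a', 'b', 'd']
'a': index 2 in ['c', 'e', 'a', 'b', 'd'] -> ['a', 'c', 'e', 'b', 'd']
'a': index 0 in ['a', 'c', 'e', 'b', 'd'] -> ['a', 'c', 'e', 'b', 'd']
'd': index 4 in ['a', 'c', 'e', 'b', 'd'] -> ['d', 'a', 'c', 'e', 'b']
'b': index 4 in ['d', 'a', 'c', 'e', 'b'] -> ['b', 'd', 'a', 'c', 'e']


Output: [0, 0, 4, 3, 2, 0, 4, 4]


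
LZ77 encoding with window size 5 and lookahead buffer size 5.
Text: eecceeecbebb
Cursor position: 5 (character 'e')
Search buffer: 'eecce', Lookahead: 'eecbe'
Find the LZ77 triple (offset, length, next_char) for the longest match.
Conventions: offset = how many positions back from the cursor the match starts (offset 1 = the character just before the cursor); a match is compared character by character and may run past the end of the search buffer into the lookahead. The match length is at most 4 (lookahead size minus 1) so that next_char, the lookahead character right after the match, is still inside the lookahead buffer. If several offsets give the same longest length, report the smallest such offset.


Try each offset into the search buffer:
  offset=1 (pos 4, char 'e'): match length 2
  offset=2 (pos 3, char 'c'): match length 0
  offset=3 (pos 2, char 'c'): match length 0
  offset=4 (pos 1, char 'e'): match length 1
  offset=5 (pos 0, char 'e'): match length 3
Longest match has length 3 at offset 5.
next_char = character at position 5 + 3 = 8 -> 'b'

Best match: offset=5, length=3 (matching 'eec' starting at position 0)
LZ77 triple: (5, 3, 'b')


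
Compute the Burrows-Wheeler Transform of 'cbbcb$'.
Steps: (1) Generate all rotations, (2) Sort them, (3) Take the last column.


Rotations (sorted):
  0: $cbbcb -> last char: b
  1: b$cbbc -> last char: c
  2: bbcb$c -> last char: c
  3: bcb$cb -> last char: b
  4: cb$cbb -> last char: b
  5: cbbcb$ -> last char: $


BWT = bccbb$


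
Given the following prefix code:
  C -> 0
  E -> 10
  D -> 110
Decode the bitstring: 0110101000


Decoding step by step:
Bits 0 -> C
Bits 110 -> D
Bits 10 -> E
Bits 10 -> E
Bits 0 -> C
Bits 0 -> C


Decoded message: CDEECC


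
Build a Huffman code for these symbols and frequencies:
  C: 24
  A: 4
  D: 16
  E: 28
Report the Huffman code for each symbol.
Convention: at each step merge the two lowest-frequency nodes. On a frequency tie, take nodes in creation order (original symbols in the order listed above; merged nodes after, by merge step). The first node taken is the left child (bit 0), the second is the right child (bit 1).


Huffman tree construction:
Step 1: Merge A(4) + D(16) = 20
Step 2: Merge (A+D)(20) + C(24) = 44
Step 3: Merge E(28) + ((A+D)+C)(44) = 72
Read each symbol's code off the tree from the root (left child = 0, right child = 1).

Codes:
  C: 11 (length 2)
  A: 100 (length 3)
  D: 101 (length 3)
  E: 0 (length 1)
Average code length: 136/72 = 1.8889 bits/symbol


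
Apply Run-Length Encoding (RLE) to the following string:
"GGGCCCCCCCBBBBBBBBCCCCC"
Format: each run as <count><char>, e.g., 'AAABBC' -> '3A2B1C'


Scanning runs left to right:
  i=0: run of 'G' x 3 -> '3G'
  i=3: run of 'C' x 7 -> '7C'
  i=10: run of 'B' x 8 -> '8B'
  i=18: run of 'C' x 5 -> '5C'

RLE = 3G7C8B5C


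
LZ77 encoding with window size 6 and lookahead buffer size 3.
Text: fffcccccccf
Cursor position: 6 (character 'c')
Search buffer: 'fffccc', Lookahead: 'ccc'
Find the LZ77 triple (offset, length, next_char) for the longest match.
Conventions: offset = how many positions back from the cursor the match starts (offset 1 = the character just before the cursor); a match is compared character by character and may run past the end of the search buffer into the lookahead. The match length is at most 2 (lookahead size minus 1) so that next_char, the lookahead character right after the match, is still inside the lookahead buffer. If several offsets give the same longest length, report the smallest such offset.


Try each offset into the search buffer:
  offset=1 (pos 5, char 'c'): match length 2
  offset=2 (pos 4, char 'c'): match length 2
  offset=3 (pos 3, char 'c'): match length 2
  offset=4 (pos 2, char 'f'): match length 0
  offset=5 (pos 1, char 'f'): match length 0
  offset=6 (pos 0, char 'f'): match length 0
Longest match has length 2, found at offsets 1, 2, 3; take the smallest, offset 1.
next_char = character at position 6 + 2 = 8 -> 'c'

Best match: offset=1, length=2 (matching 'cc' starting at position 5)
LZ77 triple: (1, 2, 'c')


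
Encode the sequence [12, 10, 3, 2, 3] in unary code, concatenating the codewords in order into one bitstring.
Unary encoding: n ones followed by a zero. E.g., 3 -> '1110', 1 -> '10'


Encode each number as n ones followed by a terminating 0:
  12 -> 1111111111110 (13 bits)
  10 -> 11111111110 (11 bits)
  3 -> 1110 (4 bits)
  2 -> 110 (3 bits)
  3 -> 1110 (4 bits)
Total length = 13 + 11 + 4 + 3 + 4 = 35 bits.

Unary([12, 10, 3, 2, 3]) = 11111111111101111111111011101101110 (35 bits)


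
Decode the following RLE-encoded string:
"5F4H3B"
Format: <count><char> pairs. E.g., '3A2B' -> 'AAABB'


Expanding each <count><char> pair:
  5F -> 'FFFFF'
  4H -> 'HHHH'
  3B -> 'BBB'

Decoded = FFFFFHHHHBBB


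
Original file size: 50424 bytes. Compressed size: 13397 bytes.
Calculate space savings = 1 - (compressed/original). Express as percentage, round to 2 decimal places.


ratio = compressed/original = 13397/50424 = 0.265687
savings = 1 - ratio = 1 - 0.265687 = 0.734313
as a percentage: 0.734313 * 100 = 73.43%

Space savings = 1 - 13397/50424 = 73.43%


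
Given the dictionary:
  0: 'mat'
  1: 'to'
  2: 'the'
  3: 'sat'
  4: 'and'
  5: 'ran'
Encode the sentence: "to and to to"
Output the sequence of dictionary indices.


Look up each word in the dictionary:
  'to' -> 1
  'and' -> 4
  'to' -> 1
  'to' -> 1

Encoded: [1, 4, 1, 1]


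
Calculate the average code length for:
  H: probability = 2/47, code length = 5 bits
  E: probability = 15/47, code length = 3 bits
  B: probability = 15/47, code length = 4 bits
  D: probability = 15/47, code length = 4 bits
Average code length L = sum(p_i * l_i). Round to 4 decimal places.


Weighted contributions p_i * l_i:
  H: (2/47) * 5 = 10/47
  E: (15/47) * 3 = 45/47
  B: (15/47) * 4 = 60/47
  D: (15/47) * 4 = 60/47
Sum = (10 + 45 + 60 + 60)/47 = 175/47

L = 175/47 = 3.7234 bits/symbol


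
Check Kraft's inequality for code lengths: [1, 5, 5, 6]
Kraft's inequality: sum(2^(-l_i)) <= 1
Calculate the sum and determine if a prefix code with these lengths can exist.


Sum = 2^(-1) + 2^(-5) + 2^(-5) + 2^(-6)
    = 0.5 + 0.03125 + 0.03125 + 0.015625
    = 37/64 = 0.578125
Since 0.578125 <= 1, Kraft's inequality IS satisfied.
A prefix code with these lengths CAN exist.

Kraft sum = 0.578125. Satisfied.


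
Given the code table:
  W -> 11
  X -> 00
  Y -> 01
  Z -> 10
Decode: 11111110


Decoding:
11 -> W
11 -> W
11 -> W
10 -> Z


Result: WWWZ


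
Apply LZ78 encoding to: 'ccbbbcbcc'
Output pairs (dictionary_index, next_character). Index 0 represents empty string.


LZ78 encoding steps:
Dictionary: {0: ''}
Step 1: w='' (idx 0), next='c' -> output (0, 'c'), add 'c' as idx 1
Step 2: w='c' (idx 1), next='b' -> output (1, 'b'), add 'cb' as idx 2
Step 3: w='' (idx 0), next='b' -> output (0, 'b'), add 'b' as idx 3
Step 4: w='b' (idx 3), next='c' -> output (3, 'c'), add 'bc' as idx 4
Step 5: w='bc' (idx 4), next='c' -> output (4, 'c'), add 'bcc' as idx 5


Encoded: [(0, 'c'), (1, 'b'), (0, 'b'), (3, 'c'), (4, 'c')]


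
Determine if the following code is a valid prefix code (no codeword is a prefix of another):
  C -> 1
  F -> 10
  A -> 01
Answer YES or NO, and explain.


Checking each pair (does one codeword prefix another?):
  C='1' vs F='10': prefix -- VIOLATION

NO -- this is NOT a valid prefix code. C (1) is a prefix of F (10).


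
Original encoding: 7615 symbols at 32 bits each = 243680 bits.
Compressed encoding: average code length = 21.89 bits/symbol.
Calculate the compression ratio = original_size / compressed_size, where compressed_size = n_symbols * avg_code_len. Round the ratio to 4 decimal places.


original_size = n_symbols * orig_bits = 7615 * 32 = 243680 bits
compressed_size = n_symbols * avg_code_len = 7615 * 21.89 = 166692.35 bits
ratio = original_size / compressed_size = 243680 / 166692.35 = 1.4619

Compression ratio = 1.4619


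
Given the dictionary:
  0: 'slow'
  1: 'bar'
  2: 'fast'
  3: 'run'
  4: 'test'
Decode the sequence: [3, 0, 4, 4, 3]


Look up each index in the dictionary:
  3 -> 'run'
  0 -> 'slow'
  4 -> 'test'
  4 -> 'test'
  3 -> 'run'

Decoded: "run slow test test run"


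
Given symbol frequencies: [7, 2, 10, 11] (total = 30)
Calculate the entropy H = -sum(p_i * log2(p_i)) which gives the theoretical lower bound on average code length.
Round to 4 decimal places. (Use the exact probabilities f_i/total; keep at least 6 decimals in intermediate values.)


Per-symbol terms -p_i * log2(p_i) with p_i = f_i/30:
  p = 7/30 = 0.233333: log2(p) = -2.099536, -p*log2(p) = 0.489892
  p = 2/30 = 0.066667: log2(p) = -3.906891, -p*log2(p) = 0.260459
  p = 10/30 = 0.333333: log2(p) = -1.584963, -p*log2(p) = 0.528321
  p = 11/30 = 0.366667: log2(p) = -1.447459, -p*log2(p) = 0.530735
H = 0.489892 + 0.260459 + 0.528321 + 0.530735 = 1.809407

H = 1.8094 bits/symbol


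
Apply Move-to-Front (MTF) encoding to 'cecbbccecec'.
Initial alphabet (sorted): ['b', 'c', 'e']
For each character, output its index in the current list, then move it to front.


MTF encoding:
'c': index 1 in ['b', 'c', 'e'] -> ['c', 'b', 'e']
'e': index 2 in ['c', 'b', 'e'] -> ['e', 'c', 'b']
'c': index 1 in ['e', 'c', 'b'] -> ['c', 'e', 'b']
'b': index 2 in ['c', 'e', 'b'] -> ['b', 'c', 'e']
'b': index 0 in ['b', 'c', 'e'] -> ['b', 'c', 'e']
'c': index 1 in ['b', 'c', 'e'] -> ['c', 'b', 'e']
'c': index 0 in ['c', 'b', 'e'] -> ['c', 'b', 'e']
'e': index 2 in ['c', 'b', 'e'] -> ['e', 'c', 'b']
'c': index 1 in ['e', 'c', 'b'] -> ['c', 'e', 'b']
'e': index 1 in ['c', 'e', 'b'] -> ['e', 'c', 'b']
'c': index 1 in ['e', 'c', 'b'] -> ['c', 'e', 'b']


Output: [1, 2, 1, 2, 0, 1, 0, 2, 1, 1, 1]


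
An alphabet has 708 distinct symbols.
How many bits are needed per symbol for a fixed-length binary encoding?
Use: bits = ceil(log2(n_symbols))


log2(708) = 9.4676
Bracket: 2^9 = 512 < 708 <= 2^10 = 1024
So ceil(log2(708)) = 10

bits = ceil(log2(708)) = ceil(9.4676) = 10 bits


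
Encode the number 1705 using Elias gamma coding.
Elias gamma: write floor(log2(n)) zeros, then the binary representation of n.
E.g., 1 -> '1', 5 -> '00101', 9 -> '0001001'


num_bits = floor(log2(1705)) + 1 = 11
leading_zeros = num_bits - 1 = 10
binary(1705) = 11010101001

Elias gamma(1705) = '0000000000' + '11010101001' = 000000000011010101001 (21 bits)


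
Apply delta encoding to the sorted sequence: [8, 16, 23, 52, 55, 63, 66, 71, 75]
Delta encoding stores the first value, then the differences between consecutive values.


First value: 8
Deltas:
  16 - 8 = 8
  23 - 16 = 7
  52 - 23 = 29
  55 - 52 = 3
  63 - 55 = 8
  66 - 63 = 3
  71 - 66 = 5
  75 - 71 = 4


Delta encoded: [8, 8, 7, 29, 3, 8, 3, 5, 4]


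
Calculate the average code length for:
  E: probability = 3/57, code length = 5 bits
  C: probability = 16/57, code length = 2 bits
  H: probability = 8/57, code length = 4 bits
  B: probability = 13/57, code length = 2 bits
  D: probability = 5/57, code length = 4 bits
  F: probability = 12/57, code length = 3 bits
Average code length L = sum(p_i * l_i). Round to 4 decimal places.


Weighted contributions p_i * l_i:
  E: (3/57) * 5 = 15/57
  C: (16/57) * 2 = 32/57
  H: (8/57) * 4 = 32/57
  B: (13/57) * 2 = 26/57
  D: (5/57) * 4 = 20/57
  F: (12/57) * 3 = 36/57
Sum = (15 + 32 + 32 + 26 + 20 + 36)/57 = 161/57

L = 161/57 = 2.8246 bits/symbol


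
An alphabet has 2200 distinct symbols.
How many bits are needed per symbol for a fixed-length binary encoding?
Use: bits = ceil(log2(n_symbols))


log2(2200) = 11.1033
Bracket: 2^11 = 2048 < 2200 <= 2^12 = 4096
So ceil(log2(2200)) = 12

bits = ceil(log2(2200)) = ceil(11.1033) = 12 bits


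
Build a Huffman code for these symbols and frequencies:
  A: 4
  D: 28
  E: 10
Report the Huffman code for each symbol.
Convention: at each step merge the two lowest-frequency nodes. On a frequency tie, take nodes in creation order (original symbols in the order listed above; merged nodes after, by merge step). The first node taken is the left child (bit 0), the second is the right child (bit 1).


Huffman tree construction:
Step 1: Merge A(4) + E(10) = 14
Step 2: Merge (A+E)(14) + D(28) = 42
Read each symbol's code off the tree from the root (left child = 0, right child = 1).

Codes:
  A: 00 (length 2)
  D: 1 (length 1)
  E: 01 (length 2)
Average code length: 56/42 = 1.3333 bits/symbol


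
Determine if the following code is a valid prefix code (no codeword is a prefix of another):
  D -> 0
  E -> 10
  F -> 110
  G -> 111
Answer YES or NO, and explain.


Checking each pair (does one codeword prefix another?):
  D='0' vs E='10': no prefix
  D='0' vs F='110': no prefix
  D='0' vs G='111': no prefix
  E='10' vs D='0': no prefix
  E='10' vs F='110': no prefix
  E='10' vs G='111': no prefix
  F='110' vs D='0': no prefix
  F='110' vs E='10': no prefix
  F='110' vs G='111': no prefix
  G='111' vs D='0': no prefix
  G='111' vs E='10': no prefix
  G='111' vs F='110': no prefix
No violation found over all pairs.

YES -- this is a valid prefix code. No codeword is a prefix of any other codeword.


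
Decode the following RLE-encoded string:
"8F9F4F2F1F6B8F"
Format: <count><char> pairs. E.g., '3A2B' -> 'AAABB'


Expanding each <count><char> pair:
  8F -> 'FFFFFFFF'
  9F -> 'FFFFFFFFF'
  4F -> 'FFFF'
  2F -> 'FF'
  1F -> 'F'
  6B -> 'BBBBBB'
  8F -> 'FFFFFFFF'

Decoded = FFFFFFFFFFFFFFFFFFFFFFFFBBBBBBFFFFFFFF


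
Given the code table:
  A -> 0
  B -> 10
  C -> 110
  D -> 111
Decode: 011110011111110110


Decoding:
0 -> A
111 -> D
10 -> B
0 -> A
111 -> D
111 -> D
10 -> B
110 -> C


Result: ADBADDBC


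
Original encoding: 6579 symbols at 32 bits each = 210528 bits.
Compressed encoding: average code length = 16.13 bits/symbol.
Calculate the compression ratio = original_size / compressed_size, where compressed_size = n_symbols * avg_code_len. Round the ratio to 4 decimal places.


original_size = n_symbols * orig_bits = 6579 * 32 = 210528 bits
compressed_size = n_symbols * avg_code_len = 6579 * 16.13 = 106119.27 bits
ratio = original_size / compressed_size = 210528 / 106119.27 = 1.9839

Compression ratio = 1.9839


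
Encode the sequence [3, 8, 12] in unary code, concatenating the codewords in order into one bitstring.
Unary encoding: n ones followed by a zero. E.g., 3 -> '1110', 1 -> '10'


Encode each number as n ones followed by a terminating 0:
  3 -> 1110 (4 bits)
  8 -> 111111110 (9 bits)
  12 -> 1111111111110 (13 bits)
Total length = 4 + 9 + 13 = 26 bits.

Unary([3, 8, 12]) = 11101111111101111111111110 (26 bits)


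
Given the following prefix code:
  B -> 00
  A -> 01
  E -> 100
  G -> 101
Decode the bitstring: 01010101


Decoding step by step:
Bits 01 -> A
Bits 01 -> A
Bits 01 -> A
Bits 01 -> A


Decoded message: AAAA


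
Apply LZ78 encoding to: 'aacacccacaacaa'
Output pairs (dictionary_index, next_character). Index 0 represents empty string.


LZ78 encoding steps:
Dictionary: {0: ''}
Step 1: w='' (idx 0), next='a' -> output (0, 'a'), add 'a' as idx 1
Step 2: w='a' (idx 1), next='c' -> output (1, 'c'), add 'ac' as idx 2
Step 3: w='ac' (idx 2), next='c' -> output (2, 'c'), add 'acc' as idx 3
Step 4: w='' (idx 0), next='c' -> output (0, 'c'), add 'c' as idx 4
Step 5: w='ac' (idx 2), next='a' -> output (2, 'a'), add 'aca' as idx 5
Step 6: w='aca' (idx 5), next='a' -> output (5, 'a'), add 'acaa' as idx 6


Encoded: [(0, 'a'), (1, 'c'), (2, 'c'), (0, 'c'), (2, 'a'), (5, 'a')]


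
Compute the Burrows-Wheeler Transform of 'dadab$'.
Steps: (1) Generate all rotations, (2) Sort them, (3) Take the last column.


Rotations (sorted):
  0: $dadab -> last char: b
  1: ab$dad -> last char: d
  2: adab$d -> last char: d
  3: b$dada -> last char: a
  4: dab$da -> last char: a
  5: dadab$ -> last char: $


BWT = bddaa$


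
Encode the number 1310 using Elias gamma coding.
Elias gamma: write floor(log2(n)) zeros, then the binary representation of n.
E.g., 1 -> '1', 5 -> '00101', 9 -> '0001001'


num_bits = floor(log2(1310)) + 1 = 11
leading_zeros = num_bits - 1 = 10
binary(1310) = 10100011110

Elias gamma(1310) = '0000000000' + '10100011110' = 000000000010100011110 (21 bits)


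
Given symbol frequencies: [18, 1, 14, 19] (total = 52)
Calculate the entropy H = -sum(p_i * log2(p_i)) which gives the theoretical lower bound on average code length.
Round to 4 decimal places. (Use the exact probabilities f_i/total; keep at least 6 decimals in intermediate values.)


Per-symbol terms -p_i * log2(p_i) with p_i = f_i/52:
  p = 18/52 = 0.346154: log2(p) = -1.530515, -p*log2(p) = 0.529794
  p = 1/52 = 0.019231: log2(p) = -5.700440, -p*log2(p) = 0.109624
  p = 14/52 = 0.269231: log2(p) = -1.893085, -p*log2(p) = 0.509677
  p = 19/52 = 0.365385: log2(p) = -1.452512, -p*log2(p) = 0.530726
H = 0.529794 + 0.109624 + 0.509677 + 0.530726 = 1.679821

H = 1.6798 bits/symbol


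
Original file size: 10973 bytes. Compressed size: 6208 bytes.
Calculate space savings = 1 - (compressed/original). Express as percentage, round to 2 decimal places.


ratio = compressed/original = 6208/10973 = 0.565752
savings = 1 - ratio = 1 - 0.565752 = 0.434248
as a percentage: 0.434248 * 100 = 43.42%

Space savings = 1 - 6208/10973 = 43.42%


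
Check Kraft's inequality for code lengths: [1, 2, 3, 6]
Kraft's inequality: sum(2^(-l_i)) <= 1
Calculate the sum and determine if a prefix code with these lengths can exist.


Sum = 2^(-1) + 2^(-2) + 2^(-3) + 2^(-6)
    = 0.5 + 0.25 + 0.125 + 0.015625
    = 57/64 = 0.890625
Since 0.890625 <= 1, Kraft's inequality IS satisfied.
A prefix code with these lengths CAN exist.

Kraft sum = 0.890625. Satisfied.


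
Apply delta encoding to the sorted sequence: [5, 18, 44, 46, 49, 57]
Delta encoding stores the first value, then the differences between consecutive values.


First value: 5
Deltas:
  18 - 5 = 13
  44 - 18 = 26
  46 - 44 = 2
  49 - 46 = 3
  57 - 49 = 8


Delta encoded: [5, 13, 26, 2, 3, 8]


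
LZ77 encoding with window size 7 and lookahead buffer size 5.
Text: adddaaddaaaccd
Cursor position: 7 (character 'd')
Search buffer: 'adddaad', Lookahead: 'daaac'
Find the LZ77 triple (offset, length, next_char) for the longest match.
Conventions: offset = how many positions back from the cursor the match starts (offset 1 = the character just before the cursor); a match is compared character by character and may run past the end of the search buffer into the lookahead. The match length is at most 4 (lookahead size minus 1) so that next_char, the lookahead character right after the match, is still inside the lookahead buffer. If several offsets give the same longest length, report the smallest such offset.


Try each offset into the search buffer:
  offset=1 (pos 6, char 'd'): match length 1
  offset=2 (pos 5, char 'a'): match length 0
  offset=3 (pos 4, char 'a'): match length 0
  offset=4 (pos 3, char 'd'): match length 3
  offset=5 (pos 2, char 'd'): match length 1
  offset=6 (pos 1, char 'd'): match length 1
  offset=7 (pos 0, char 'a'): match length 0
Longest match has length 3 at offset 4.
next_char = character at position 7 + 3 = 10 -> 'a'

Best match: offset=4, length=3 (matching 'daa' starting at position 3)
LZ77 triple: (4, 3, 'a')


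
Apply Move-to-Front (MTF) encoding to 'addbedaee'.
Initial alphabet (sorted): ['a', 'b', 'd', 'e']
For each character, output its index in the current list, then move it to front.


MTF encoding:
'a': index 0 in ['a', 'b', 'd', 'e'] -> ['a', 'b', 'd', 'e']
'd': index 2 in ['a', 'b', 'd', 'e'] -> ['d', 'a', 'b', 'e']
'd': index 0 in ['d', 'a', 'b', 'e'] -> ['d', 'a', 'b', 'e']
'b': index 2 in ['d', 'a', 'b', 'e'] -> ['b', 'd', 'a', 'e']
'e': index 3 in ['b', 'd', 'a', 'e'] -> ['e', 'b', 'd', 'a']
'd': index 2 in ['e', 'b', 'd', 'a'] -> ['d', 'e', 'b', 'a']
'a': index 3 in ['d', 'e', 'b', 'a'] -> ['a', 'd', 'e', 'b']
'e': index 2 in ['a', 'd', 'e', 'b'] -> ['e', 'a', 'd', 'b']
'e': index 0 in ['e', 'a', 'd', 'b'] -> ['e', 'a', 'd', 'b']


Output: [0, 2, 0, 2, 3, 2, 3, 2, 0]


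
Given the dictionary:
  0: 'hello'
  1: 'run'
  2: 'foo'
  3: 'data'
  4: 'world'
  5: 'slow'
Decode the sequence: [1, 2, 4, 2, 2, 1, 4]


Look up each index in the dictionary:
  1 -> 'run'
  2 -> 'foo'
  4 -> 'world'
  2 -> 'foo'
  2 -> 'foo'
  1 -> 'run'
  4 -> 'world'

Decoded: "run foo world foo foo run world"


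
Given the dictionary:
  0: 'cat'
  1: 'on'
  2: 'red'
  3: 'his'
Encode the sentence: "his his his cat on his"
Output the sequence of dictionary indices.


Look up each word in the dictionary:
  'his' -> 3
  'his' -> 3
  'his' -> 3
  'cat' -> 0
  'on' -> 1
  'his' -> 3

Encoded: [3, 3, 3, 0, 1, 3]


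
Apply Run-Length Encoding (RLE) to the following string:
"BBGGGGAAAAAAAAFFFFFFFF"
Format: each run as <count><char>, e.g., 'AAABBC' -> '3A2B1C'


Scanning runs left to right:
  i=0: run of 'B' x 2 -> '2B'
  i=2: run of 'G' x 4 -> '4G'
  i=6: run of 'A' x 8 -> '8A'
  i=14: run of 'F' x 8 -> '8F'

RLE = 2B4G8A8F


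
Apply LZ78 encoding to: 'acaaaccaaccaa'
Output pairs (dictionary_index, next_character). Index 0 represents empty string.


LZ78 encoding steps:
Dictionary: {0: ''}
Step 1: w='' (idx 0), next='a' -> output (0, 'a'), add 'a' as idx 1
Step 2: w='' (idx 0), next='c' -> output (0, 'c'), add 'c' as idx 2
Step 3: w='a' (idx 1), next='a' -> output (1, 'a'), add 'aa' as idx 3
Step 4: w='a' (idx 1), next='c' -> output (1, 'c'), add 'ac' as idx 4
Step 5: w='c' (idx 2), next='a' -> output (2, 'a'), add 'ca' as idx 5
Step 6: w='ac' (idx 4), next='c' -> output (4, 'c'), add 'acc' as idx 6
Step 7: w='aa' (idx 3), end of input -> output (3, '')


Encoded: [(0, 'a'), (0, 'c'), (1, 'a'), (1, 'c'), (2, 'a'), (4, 'c'), (3, '')]


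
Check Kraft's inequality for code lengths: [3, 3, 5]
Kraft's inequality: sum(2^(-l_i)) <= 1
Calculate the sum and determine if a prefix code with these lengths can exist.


Sum = 2^(-3) + 2^(-3) + 2^(-5)
    = 0.125 + 0.125 + 0.03125
    = 9/32 = 0.28125
Since 0.28125 <= 1, Kraft's inequality IS satisfied.
A prefix code with these lengths CAN exist.

Kraft sum = 0.28125. Satisfied.


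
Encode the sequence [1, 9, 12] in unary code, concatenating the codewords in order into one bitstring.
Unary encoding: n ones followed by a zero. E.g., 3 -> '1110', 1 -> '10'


Encode each number as n ones followed by a terminating 0:
  1 -> 10 (2 bits)
  9 -> 1111111110 (10 bits)
  12 -> 1111111111110 (13 bits)
Total length = 2 + 10 + 13 = 25 bits.

Unary([1, 9, 12]) = 1011111111101111111111110 (25 bits)


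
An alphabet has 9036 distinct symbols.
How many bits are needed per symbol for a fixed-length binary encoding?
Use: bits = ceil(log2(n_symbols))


log2(9036) = 13.1415
Bracket: 2^13 = 8192 < 9036 <= 2^14 = 16384
So ceil(log2(9036)) = 14

bits = ceil(log2(9036)) = ceil(13.1415) = 14 bits


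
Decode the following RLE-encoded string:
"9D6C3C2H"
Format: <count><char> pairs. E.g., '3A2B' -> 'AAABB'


Expanding each <count><char> pair:
  9D -> 'DDDDDDDDD'
  6C -> 'CCCCCC'
  3C -> 'CCC'
  2H -> 'HH'

Decoded = DDDDDDDDDCCCCCCCCCHH


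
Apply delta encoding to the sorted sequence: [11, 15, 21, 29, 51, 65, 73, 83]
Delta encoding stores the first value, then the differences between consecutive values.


First value: 11
Deltas:
  15 - 11 = 4
  21 - 15 = 6
  29 - 21 = 8
  51 - 29 = 22
  65 - 51 = 14
  73 - 65 = 8
  83 - 73 = 10


Delta encoded: [11, 4, 6, 8, 22, 14, 8, 10]


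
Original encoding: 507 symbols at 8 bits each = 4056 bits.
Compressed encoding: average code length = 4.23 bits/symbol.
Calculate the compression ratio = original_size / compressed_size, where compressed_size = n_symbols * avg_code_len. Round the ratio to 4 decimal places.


original_size = n_symbols * orig_bits = 507 * 8 = 4056 bits
compressed_size = n_symbols * avg_code_len = 507 * 4.23 = 2144.61 bits
ratio = original_size / compressed_size = 4056 / 2144.61 = 1.8913

Compression ratio = 1.8913


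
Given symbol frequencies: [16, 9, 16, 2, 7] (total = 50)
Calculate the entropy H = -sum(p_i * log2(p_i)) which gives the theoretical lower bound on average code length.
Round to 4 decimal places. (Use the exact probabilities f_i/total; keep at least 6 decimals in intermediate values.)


Per-symbol terms -p_i * log2(p_i) with p_i = f_i/50:
  p = 16/50 = 0.320000: log2(p) = -1.643856, -p*log2(p) = 0.526034
  p = 9/50 = 0.180000: log2(p) = -2.473931, -p*log2(p) = 0.445308
  p = 16/50 = 0.320000: log2(p) = -1.643856, -p*log2(p) = 0.526034
  p = 2/50 = 0.040000: log2(p) = -4.643856, -p*log2(p) = 0.185754
  p = 7/50 = 0.140000: log2(p) = -2.836501, -p*log2(p) = 0.397110
H = 0.526034 + 0.445308 + 0.526034 + 0.185754 + 0.397110 = 2.080240

H = 2.0802 bits/symbol
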